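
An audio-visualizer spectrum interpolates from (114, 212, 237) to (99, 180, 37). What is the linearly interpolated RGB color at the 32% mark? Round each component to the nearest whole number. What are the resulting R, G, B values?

(109, 202, 173)

32% corresponds to t = 0.32.
R = 114 + 0.32 × (99 − 114) = 114 + 0.32 × -15 = 109.2 → 109
G = 212 + 0.32 × (180 − 212) = 212 + 0.32 × -32 = 201.76 → 202
B = 237 + 0.32 × (37 − 237) = 237 + 0.32 × -200 = 173 → 173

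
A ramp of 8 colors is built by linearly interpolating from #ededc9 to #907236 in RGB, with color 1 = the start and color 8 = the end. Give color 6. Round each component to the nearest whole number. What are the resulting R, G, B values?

(171, 149, 96)

With 8 swatches and endpoints inclusive, swatch 6 sits at t = (6 − 1)/(8 − 1) = 5/7 ≈ 0.7143.
#ededc9 → (237, 237, 201); #907236 → (144, 114, 54).
R = 237 + 0.7143 × (144 − 237) = 170.57 → 171
G = 237 + 0.7143 × (114 − 237) = 149.141 → 149
B = 201 + 0.7143 × (54 − 201) = 95.998 → 96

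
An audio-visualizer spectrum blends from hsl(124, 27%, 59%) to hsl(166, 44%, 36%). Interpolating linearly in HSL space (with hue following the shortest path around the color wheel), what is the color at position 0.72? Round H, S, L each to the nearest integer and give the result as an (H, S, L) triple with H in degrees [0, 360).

Hue arc: Δh = 166 − 124 = 42° (|Δh| ≤ 180, already the shorter path).
H = 124 + 0.72 × (42) = 154.24 → 154°
S = 27 + 0.72 × (44 − 27) = 39.24 → 39%
L = 59 + 0.72 × (36 − 59) = 42.44 → 42%

(154, 39, 42)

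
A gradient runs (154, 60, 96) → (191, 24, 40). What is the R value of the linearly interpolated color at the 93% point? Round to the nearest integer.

R = 154 + 0.93 × (191 − 154) = 188.41 → 188

188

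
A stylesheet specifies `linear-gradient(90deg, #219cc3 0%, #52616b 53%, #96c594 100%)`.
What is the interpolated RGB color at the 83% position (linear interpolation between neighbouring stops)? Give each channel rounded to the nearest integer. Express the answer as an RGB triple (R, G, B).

(125, 161, 133)

83% lies between the 53% and 100% stops, so the local fraction is t = (83 − 53)/(100 − 53) = 30/47 ≈ 0.6383.
#52616b → (82, 97, 107); #96c594 → (150, 197, 148).
R = 82 + 0.6383 × (150 − 82) = 125.404 → 125
G = 97 + 0.6383 × (197 − 97) = 160.83 → 161
B = 107 + 0.6383 × (148 − 107) = 133.17 → 133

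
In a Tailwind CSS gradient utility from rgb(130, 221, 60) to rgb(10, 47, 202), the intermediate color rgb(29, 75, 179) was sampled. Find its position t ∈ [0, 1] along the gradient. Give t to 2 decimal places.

Invert the lerp on the G channel (largest span, 174): t = (75 − 221) / (47 − 221) = -146/-174 = 0.83908.
Check on R: (29 − 130)/(10 − 130) = 0.8417 ✓

0.84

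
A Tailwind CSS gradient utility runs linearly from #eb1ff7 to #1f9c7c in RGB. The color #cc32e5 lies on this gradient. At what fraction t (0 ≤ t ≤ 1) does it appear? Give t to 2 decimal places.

0.15

Invert the lerp on the R channel (largest span, 204): t = (204 − 235) / (31 − 235) = -31/-204 = 0.15196.
Check on G: (50 − 31)/(156 − 31) = 0.152 ✓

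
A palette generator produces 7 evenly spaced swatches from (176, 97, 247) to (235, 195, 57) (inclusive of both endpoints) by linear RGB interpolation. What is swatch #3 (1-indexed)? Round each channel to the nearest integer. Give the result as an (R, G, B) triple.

With 7 swatches and endpoints inclusive, swatch 3 sits at t = (3 − 1)/(7 − 1) = 2/6 ≈ 0.3333.
R = 176 + 0.3333 × (235 − 176) = 195.665 → 196
G = 97 + 0.3333 × (195 − 97) = 129.663 → 130
B = 247 + 0.3333 × (57 − 247) = 183.673 → 184

(196, 130, 184)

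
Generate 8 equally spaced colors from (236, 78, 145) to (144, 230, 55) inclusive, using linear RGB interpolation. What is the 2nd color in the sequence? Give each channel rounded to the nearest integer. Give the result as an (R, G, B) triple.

(223, 100, 132)

With 8 swatches and endpoints inclusive, swatch 2 sits at t = (2 − 1)/(8 − 1) = 1/7 ≈ 0.1429.
R = 236 + 0.1429 × (144 − 236) = 222.853 → 223
G = 78 + 0.1429 × (230 − 78) = 99.721 → 100
B = 145 + 0.1429 × (55 − 145) = 132.139 → 132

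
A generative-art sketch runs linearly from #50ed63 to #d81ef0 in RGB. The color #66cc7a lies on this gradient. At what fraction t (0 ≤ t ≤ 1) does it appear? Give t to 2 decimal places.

Invert the lerp on the G channel (largest span, 207): t = (204 − 237) / (30 − 237) = -33/-207 = 0.15942.
Check on R: (102 − 80)/(216 − 80) = 0.1618 ✓

0.16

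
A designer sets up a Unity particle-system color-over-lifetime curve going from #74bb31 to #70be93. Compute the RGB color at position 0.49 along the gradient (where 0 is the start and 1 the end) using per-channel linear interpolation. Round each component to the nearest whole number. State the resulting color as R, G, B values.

(114, 188, 97)

#74bb31 → (116, 187, 49); #70be93 → (112, 190, 147).
R = 116 + 0.49 × (112 − 116) = 116 + 0.49 × -4 = 114.04 → 114
G = 187 + 0.49 × (190 − 187) = 187 + 0.49 × 3 = 188.47 → 188
B = 49 + 0.49 × (147 − 49) = 49 + 0.49 × 98 = 97.02 → 97
So the blended color is (114, 188, 97), about #72bc61.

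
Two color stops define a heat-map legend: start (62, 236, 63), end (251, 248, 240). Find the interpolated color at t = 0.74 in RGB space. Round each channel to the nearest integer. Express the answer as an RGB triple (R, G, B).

R = 62 + 0.74 × (251 − 62) = 62 + 0.74 × 189 = 201.86 → 202
G = 236 + 0.74 × (248 − 236) = 236 + 0.74 × 12 = 244.88 → 245
B = 63 + 0.74 × (240 − 63) = 63 + 0.74 × 177 = 193.98 → 194

(202, 245, 194)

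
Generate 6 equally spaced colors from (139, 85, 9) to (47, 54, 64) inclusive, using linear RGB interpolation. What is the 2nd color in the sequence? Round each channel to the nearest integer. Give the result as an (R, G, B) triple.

(121, 79, 20)

With 6 swatches and endpoints inclusive, swatch 2 sits at t = (2 − 1)/(6 − 1) = 1/5 ≈ 0.2.
R = 139 + 0.2 × (47 − 139) = 120.6 → 121
G = 85 + 0.2 × (54 − 85) = 78.8 → 79
B = 9 + 0.2 × (64 − 9) = 20 → 20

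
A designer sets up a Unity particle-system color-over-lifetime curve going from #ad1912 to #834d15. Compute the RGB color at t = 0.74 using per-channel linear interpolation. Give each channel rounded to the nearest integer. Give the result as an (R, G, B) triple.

(142, 63, 20)

#ad1912 → (173, 25, 18); #834d15 → (131, 77, 21).
R = 173 + 0.74 × (131 − 173) = 173 + 0.74 × -42 = 141.92 → 142
G = 25 + 0.74 × (77 − 25) = 25 + 0.74 × 52 = 63.48 → 63
B = 18 + 0.74 × (21 − 18) = 18 + 0.74 × 3 = 20.22 → 20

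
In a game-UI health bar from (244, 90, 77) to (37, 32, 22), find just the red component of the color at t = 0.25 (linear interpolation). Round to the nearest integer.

R = 244 + 0.25 × (37 − 244) = 192.25 → 192

192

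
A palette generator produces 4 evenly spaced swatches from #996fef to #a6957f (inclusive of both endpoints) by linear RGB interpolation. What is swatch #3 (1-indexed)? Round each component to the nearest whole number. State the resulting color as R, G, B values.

With 4 swatches and endpoints inclusive, swatch 3 sits at t = (3 − 1)/(4 − 1) = 2/3 ≈ 0.6667.
#996fef → (153, 111, 239); #a6957f → (166, 149, 127).
R = 153 + 0.6667 × (166 − 153) = 161.667 → 162
G = 111 + 0.6667 × (149 − 111) = 136.335 → 136
B = 239 + 0.6667 × (127 − 239) = 164.33 → 164

(162, 136, 164)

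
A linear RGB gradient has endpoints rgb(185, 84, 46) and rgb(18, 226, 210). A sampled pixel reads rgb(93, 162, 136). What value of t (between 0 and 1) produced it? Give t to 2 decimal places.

0.55

Invert the lerp on the R channel (largest span, 167): t = (93 − 185) / (18 − 185) = -92/-167 = 0.5509.
Check on G: (162 − 84)/(226 − 84) = 0.5493 ✓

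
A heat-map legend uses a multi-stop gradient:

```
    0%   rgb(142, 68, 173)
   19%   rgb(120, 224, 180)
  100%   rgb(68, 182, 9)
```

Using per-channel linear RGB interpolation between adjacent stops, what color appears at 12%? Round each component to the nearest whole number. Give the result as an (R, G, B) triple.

12% lies between the 0% and 19% stops, so the local fraction is t = (12 − 0)/(19 − 0) = 12/19 ≈ 0.6316.
R = 142 + 0.6316 × (120 − 142) = 128.105 → 128
G = 68 + 0.6316 × (224 − 68) = 166.53 → 167
B = 173 + 0.6316 × (180 − 173) = 177.421 → 177

(128, 167, 177)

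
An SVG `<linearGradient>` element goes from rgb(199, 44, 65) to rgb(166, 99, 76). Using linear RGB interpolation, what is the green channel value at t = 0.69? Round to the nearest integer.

G = 44 + 0.69 × (99 − 44) = 81.95 → 82

82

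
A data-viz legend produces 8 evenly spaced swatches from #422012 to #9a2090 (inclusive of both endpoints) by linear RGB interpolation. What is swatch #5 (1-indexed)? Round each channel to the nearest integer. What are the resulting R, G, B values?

With 8 swatches and endpoints inclusive, swatch 5 sits at t = (5 − 1)/(8 − 1) = 4/7 ≈ 0.5714.
#422012 → (66, 32, 18); #9a2090 → (154, 32, 144).
R = 66 + 0.5714 × (154 − 66) = 116.283 → 116
G = 32 + 0.5714 × (32 − 32) = 32 → 32
B = 18 + 0.5714 × (144 − 18) = 89.996 → 90

(116, 32, 90)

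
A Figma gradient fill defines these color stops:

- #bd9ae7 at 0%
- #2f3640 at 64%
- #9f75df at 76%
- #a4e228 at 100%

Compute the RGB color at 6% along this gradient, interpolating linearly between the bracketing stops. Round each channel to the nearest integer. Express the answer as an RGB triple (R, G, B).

(176, 145, 215)

6% lies between the 0% and 64% stops, so the local fraction is t = (6 − 0)/(64 − 0) = 6/64 ≈ 0.0938.
#bd9ae7 → (189, 154, 231); #2f3640 → (47, 54, 64).
R = 189 + 0.0938 × (47 − 189) = 175.68 → 176
G = 154 + 0.0938 × (54 − 154) = 144.62 → 145
B = 231 + 0.0938 × (64 − 231) = 215.335 → 215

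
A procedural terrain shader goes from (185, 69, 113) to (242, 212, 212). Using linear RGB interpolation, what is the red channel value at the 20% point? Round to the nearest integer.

196

R = 185 + 0.2 × (242 − 185) = 196.4 → 196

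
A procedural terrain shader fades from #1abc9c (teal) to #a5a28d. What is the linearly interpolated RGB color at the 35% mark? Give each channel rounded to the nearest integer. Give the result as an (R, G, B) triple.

#1abc9c → (26, 188, 156); #a5a28d → (165, 162, 141).
35% corresponds to t = 0.35.
R = 26 + 0.35 × (165 − 26) = 26 + 0.35 × 139 = 74.65 → 75
G = 188 + 0.35 × (162 − 188) = 188 + 0.35 × -26 = 178.9 → 179
B = 156 + 0.35 × (141 − 156) = 156 + 0.35 × -15 = 150.75 → 151

(75, 179, 151)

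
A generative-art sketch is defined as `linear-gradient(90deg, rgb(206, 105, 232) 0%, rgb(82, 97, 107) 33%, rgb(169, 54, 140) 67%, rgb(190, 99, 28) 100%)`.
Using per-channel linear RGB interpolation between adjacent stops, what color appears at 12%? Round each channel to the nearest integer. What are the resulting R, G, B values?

12% lies between the 0% and 33% stops, so the local fraction is t = (12 − 0)/(33 − 0) = 12/33 ≈ 0.3636.
R = 206 + 0.3636 × (82 − 206) = 160.914 → 161
G = 105 + 0.3636 × (97 − 105) = 102.091 → 102
B = 232 + 0.3636 × (107 − 232) = 186.55 → 187

(161, 102, 187)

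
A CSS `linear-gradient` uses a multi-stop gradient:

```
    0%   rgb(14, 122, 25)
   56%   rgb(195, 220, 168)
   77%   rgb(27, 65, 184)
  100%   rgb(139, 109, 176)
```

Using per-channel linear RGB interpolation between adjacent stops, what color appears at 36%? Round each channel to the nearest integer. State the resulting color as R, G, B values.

36% lies between the 0% and 56% stops, so the local fraction is t = (36 − 0)/(56 − 0) = 36/56 ≈ 0.6429.
R = 14 + 0.6429 × (195 − 14) = 130.365 → 130
G = 122 + 0.6429 × (220 − 122) = 185.004 → 185
B = 25 + 0.6429 × (168 − 25) = 116.935 → 117

(130, 185, 117)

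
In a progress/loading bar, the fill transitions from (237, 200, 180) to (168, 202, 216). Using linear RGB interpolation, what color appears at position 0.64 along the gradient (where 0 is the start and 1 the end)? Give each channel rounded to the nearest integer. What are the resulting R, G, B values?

R = 237 + 0.64 × (168 − 237) = 237 + 0.64 × -69 = 192.84 → 193
G = 200 + 0.64 × (202 − 200) = 200 + 0.64 × 2 = 201.28 → 201
B = 180 + 0.64 × (216 − 180) = 180 + 0.64 × 36 = 203.04 → 203

(193, 201, 203)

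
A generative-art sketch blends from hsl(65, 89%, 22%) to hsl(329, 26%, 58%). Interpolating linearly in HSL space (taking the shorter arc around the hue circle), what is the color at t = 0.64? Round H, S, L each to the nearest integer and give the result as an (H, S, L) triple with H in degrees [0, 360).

(4, 49, 45)

Hue: 329 − 65 = 264°, but |264| > 180 so the shorter arc goes the other way: Δh = 264 − 360 = -96°.
H = 65 + 0.64 × (-96) = 3.56 → 4°
S = 89 + 0.64 × (26 − 89) = 48.68 → 49%
L = 22 + 0.64 × (58 − 22) = 45.04 → 45%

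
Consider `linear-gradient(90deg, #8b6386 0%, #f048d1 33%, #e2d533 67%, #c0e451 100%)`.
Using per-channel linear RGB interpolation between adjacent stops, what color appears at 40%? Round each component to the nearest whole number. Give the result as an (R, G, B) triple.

40% lies between the 33% and 67% stops, so the local fraction is t = (40 − 33)/(67 − 33) = 7/34 ≈ 0.2059.
#f048d1 → (240, 72, 209); #e2d533 → (226, 213, 51).
R = 240 + 0.2059 × (226 − 240) = 237.117 → 237
G = 72 + 0.2059 × (213 − 72) = 101.032 → 101
B = 209 + 0.2059 × (51 − 209) = 176.468 → 176

(237, 101, 176)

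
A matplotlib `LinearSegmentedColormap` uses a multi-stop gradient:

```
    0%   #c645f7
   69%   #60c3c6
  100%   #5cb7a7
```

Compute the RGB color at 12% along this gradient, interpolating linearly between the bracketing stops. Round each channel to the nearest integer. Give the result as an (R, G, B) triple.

12% lies between the 0% and 69% stops, so the local fraction is t = (12 − 0)/(69 − 0) = 12/69 ≈ 0.1739.
#c645f7 → (198, 69, 247); #60c3c6 → (96, 195, 198).
R = 198 + 0.1739 × (96 − 198) = 180.262 → 180
G = 69 + 0.1739 × (195 − 69) = 90.911 → 91
B = 247 + 0.1739 × (198 − 247) = 238.479 → 238

(180, 91, 238)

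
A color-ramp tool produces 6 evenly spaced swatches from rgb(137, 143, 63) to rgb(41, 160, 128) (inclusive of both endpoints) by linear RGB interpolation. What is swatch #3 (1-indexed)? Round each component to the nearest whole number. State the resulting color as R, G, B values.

(99, 150, 89)

With 6 swatches and endpoints inclusive, swatch 3 sits at t = (3 − 1)/(6 − 1) = 2/5 ≈ 0.4.
R = 137 + 0.4 × (41 − 137) = 98.6 → 99
G = 143 + 0.4 × (160 − 143) = 149.8 → 150
B = 63 + 0.4 × (128 − 63) = 89 → 89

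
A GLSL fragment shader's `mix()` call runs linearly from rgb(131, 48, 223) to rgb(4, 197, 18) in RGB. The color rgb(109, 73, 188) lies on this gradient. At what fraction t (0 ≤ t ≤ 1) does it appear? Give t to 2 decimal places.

Invert the lerp on the B channel (largest span, 205): t = (188 − 223) / (18 − 223) = -35/-205 = 0.17073.
Check on R: (109 − 131)/(4 − 131) = 0.1732 ✓

0.17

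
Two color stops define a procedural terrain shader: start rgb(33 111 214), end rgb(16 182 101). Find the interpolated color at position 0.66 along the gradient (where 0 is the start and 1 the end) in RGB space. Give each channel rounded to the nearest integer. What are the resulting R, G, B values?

(22, 158, 139)

R = 33 + 0.66 × (16 − 33) = 33 + 0.66 × -17 = 21.78 → 22
G = 111 + 0.66 × (182 − 111) = 111 + 0.66 × 71 = 157.86 → 158
B = 214 + 0.66 × (101 − 214) = 214 + 0.66 × -113 = 139.42 → 139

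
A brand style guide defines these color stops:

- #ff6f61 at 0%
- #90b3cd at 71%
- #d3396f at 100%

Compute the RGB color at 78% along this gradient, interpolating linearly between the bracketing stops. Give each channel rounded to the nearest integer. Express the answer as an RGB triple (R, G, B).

78% lies between the 71% and 100% stops, so the local fraction is t = (78 − 71)/(100 − 71) = 7/29 ≈ 0.2414.
#90b3cd → (144, 179, 205); #d3396f → (211, 57, 111).
R = 144 + 0.2414 × (211 − 144) = 160.174 → 160
G = 179 + 0.2414 × (57 − 179) = 149.549 → 150
B = 205 + 0.2414 × (111 − 205) = 182.308 → 182

(160, 150, 182)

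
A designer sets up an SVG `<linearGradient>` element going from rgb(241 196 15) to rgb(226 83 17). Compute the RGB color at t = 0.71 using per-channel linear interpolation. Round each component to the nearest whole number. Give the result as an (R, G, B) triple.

R = 241 + 0.71 × (226 − 241) = 241 + 0.71 × -15 = 230.35 → 230
G = 196 + 0.71 × (83 − 196) = 196 + 0.71 × -113 = 115.77 → 116
B = 15 + 0.71 × (17 − 15) = 15 + 0.71 × 2 = 16.42 → 16

(230, 116, 16)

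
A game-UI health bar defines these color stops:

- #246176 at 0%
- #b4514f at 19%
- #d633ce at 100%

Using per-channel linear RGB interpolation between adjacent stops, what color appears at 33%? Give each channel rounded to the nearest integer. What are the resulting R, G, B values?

33% lies between the 19% and 100% stops, so the local fraction is t = (33 − 19)/(100 − 19) = 14/81 ≈ 0.1728.
#b4514f → (180, 81, 79); #d633ce → (214, 51, 206).
R = 180 + 0.1728 × (214 − 180) = 185.875 → 186
G = 81 + 0.1728 × (51 − 81) = 75.816 → 76
B = 79 + 0.1728 × (206 − 79) = 100.946 → 101

(186, 76, 101)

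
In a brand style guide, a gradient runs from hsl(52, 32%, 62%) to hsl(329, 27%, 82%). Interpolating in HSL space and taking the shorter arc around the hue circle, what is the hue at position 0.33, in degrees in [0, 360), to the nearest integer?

Hue: 329 − 52 = 277°, but |277| > 180 so the shorter arc goes the other way: Δh = 277 − 360 = -83°.
H = 52 + 0.33 × (-83) = 24.61 → 25°

25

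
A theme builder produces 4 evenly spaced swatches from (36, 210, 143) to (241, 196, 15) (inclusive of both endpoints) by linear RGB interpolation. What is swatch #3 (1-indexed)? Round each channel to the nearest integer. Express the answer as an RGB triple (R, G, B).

(173, 201, 58)

With 4 swatches and endpoints inclusive, swatch 3 sits at t = (3 − 1)/(4 − 1) = 2/3 ≈ 0.6667.
R = 36 + 0.6667 × (241 − 36) = 172.673 → 173
G = 210 + 0.6667 × (196 − 210) = 200.666 → 201
B = 143 + 0.6667 × (15 − 143) = 57.662 → 58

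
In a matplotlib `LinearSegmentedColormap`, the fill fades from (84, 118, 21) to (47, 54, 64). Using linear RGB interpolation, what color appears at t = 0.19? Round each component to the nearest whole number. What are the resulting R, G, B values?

R = 84 + 0.19 × (47 − 84) = 84 + 0.19 × -37 = 76.97 → 77
G = 118 + 0.19 × (54 − 118) = 118 + 0.19 × -64 = 105.84 → 106
B = 21 + 0.19 × (64 − 21) = 21 + 0.19 × 43 = 29.17 → 29

(77, 106, 29)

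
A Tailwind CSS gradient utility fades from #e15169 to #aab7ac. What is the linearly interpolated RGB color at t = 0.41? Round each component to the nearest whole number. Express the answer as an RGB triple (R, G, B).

(202, 123, 132)

#e15169 → (225, 81, 105); #aab7ac → (170, 183, 172).
R = 225 + 0.41 × (170 − 225) = 225 + 0.41 × -55 = 202.45 → 202
G = 81 + 0.41 × (183 − 81) = 81 + 0.41 × 102 = 122.82 → 123
B = 105 + 0.41 × (172 − 105) = 105 + 0.41 × 67 = 132.47 → 132
So the blended color is (202, 123, 132), about #ca7b84.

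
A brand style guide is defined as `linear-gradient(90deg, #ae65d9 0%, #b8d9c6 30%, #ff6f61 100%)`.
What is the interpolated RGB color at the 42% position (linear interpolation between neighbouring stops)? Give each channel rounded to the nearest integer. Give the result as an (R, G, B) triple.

(196, 199, 181)

42% lies between the 30% and 100% stops, so the local fraction is t = (42 − 30)/(100 − 30) = 12/70 ≈ 0.1714.
#b8d9c6 → (184, 217, 198); #ff6f61 → (255, 111, 97).
R = 184 + 0.1714 × (255 − 184) = 196.169 → 196
G = 217 + 0.1714 × (111 − 217) = 198.832 → 199
B = 198 + 0.1714 × (97 − 198) = 180.689 → 181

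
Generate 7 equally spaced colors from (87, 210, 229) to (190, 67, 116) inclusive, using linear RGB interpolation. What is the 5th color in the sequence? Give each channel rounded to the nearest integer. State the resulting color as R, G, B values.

With 7 swatches and endpoints inclusive, swatch 5 sits at t = (5 − 1)/(7 − 1) = 4/6 ≈ 0.6667.
R = 87 + 0.6667 × (190 − 87) = 155.67 → 156
G = 210 + 0.6667 × (67 − 210) = 114.662 → 115
B = 229 + 0.6667 × (116 − 229) = 153.663 → 154

(156, 115, 154)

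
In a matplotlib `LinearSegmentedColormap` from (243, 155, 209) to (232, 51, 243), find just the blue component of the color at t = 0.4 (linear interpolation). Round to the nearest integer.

B = 209 + 0.4 × (243 − 209) = 222.6 → 223

223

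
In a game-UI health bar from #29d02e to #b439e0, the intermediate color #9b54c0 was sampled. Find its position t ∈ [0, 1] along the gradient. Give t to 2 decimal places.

Invert the lerp on the B channel (largest span, 178): t = (192 − 46) / (224 − 46) = 146/178 = 0.82022.
Check on R: (155 − 41)/(180 − 41) = 0.8201 ✓

0.82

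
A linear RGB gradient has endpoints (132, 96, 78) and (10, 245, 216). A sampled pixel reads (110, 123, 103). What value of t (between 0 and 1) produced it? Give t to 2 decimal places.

0.18

Invert the lerp on the G channel (largest span, 149): t = (123 − 96) / (245 − 96) = 27/149 = 0.18121.
Check on R: (110 − 132)/(10 − 132) = 0.1803 ✓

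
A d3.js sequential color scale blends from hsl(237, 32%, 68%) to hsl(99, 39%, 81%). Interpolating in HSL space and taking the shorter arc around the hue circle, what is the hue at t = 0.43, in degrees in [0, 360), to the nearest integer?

Hue arc: Δh = 99 − 237 = -138° (|Δh| ≤ 180, already the shorter path).
H = 237 + 0.43 × (-138) = 177.66 → 178°

178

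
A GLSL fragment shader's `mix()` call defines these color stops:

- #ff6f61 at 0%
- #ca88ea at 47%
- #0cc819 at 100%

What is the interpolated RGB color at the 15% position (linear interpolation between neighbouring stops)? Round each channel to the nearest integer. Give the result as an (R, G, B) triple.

15% lies between the 0% and 47% stops, so the local fraction is t = (15 − 0)/(47 − 0) = 15/47 ≈ 0.3191.
#ff6f61 → (255, 111, 97); #ca88ea → (202, 136, 234).
R = 255 + 0.3191 × (202 − 255) = 238.088 → 238
G = 111 + 0.3191 × (136 − 111) = 118.978 → 119
B = 97 + 0.3191 × (234 − 97) = 140.717 → 141

(238, 119, 141)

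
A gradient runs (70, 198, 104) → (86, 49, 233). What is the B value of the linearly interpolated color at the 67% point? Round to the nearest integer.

B = 104 + 0.67 × (233 − 104) = 190.43 → 190

190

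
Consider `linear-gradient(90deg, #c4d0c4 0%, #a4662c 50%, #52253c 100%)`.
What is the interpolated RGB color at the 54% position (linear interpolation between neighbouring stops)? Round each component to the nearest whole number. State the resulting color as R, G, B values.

54% lies between the 50% and 100% stops, so the local fraction is t = (54 − 50)/(100 − 50) = 4/50 ≈ 0.08.
#a4662c → (164, 102, 44); #52253c → (82, 37, 60).
R = 164 + 0.08 × (82 − 164) = 157.44 → 157
G = 102 + 0.08 × (37 − 102) = 96.8 → 97
B = 44 + 0.08 × (60 − 44) = 45.28 → 45

(157, 97, 45)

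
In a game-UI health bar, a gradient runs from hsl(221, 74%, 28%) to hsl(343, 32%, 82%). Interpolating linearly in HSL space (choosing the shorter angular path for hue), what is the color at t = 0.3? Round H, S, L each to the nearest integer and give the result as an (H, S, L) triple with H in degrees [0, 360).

Hue arc: Δh = 343 − 221 = 122° (|Δh| ≤ 180, already the shorter path).
H = 221 + 0.3 × (122) = 257.6 → 258°
S = 74 + 0.3 × (32 − 74) = 61.4 → 61%
L = 28 + 0.3 × (82 − 28) = 44.2 → 44%

(258, 61, 44)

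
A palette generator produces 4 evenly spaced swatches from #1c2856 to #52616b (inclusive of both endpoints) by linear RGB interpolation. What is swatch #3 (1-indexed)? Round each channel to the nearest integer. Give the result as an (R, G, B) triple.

With 4 swatches and endpoints inclusive, swatch 3 sits at t = (3 − 1)/(4 − 1) = 2/3 ≈ 0.6667.
#1c2856 → (28, 40, 86); #52616b → (82, 97, 107).
R = 28 + 0.6667 × (82 − 28) = 64.002 → 64
G = 40 + 0.6667 × (97 − 40) = 78.002 → 78
B = 86 + 0.6667 × (107 − 86) = 100.001 → 100

(64, 78, 100)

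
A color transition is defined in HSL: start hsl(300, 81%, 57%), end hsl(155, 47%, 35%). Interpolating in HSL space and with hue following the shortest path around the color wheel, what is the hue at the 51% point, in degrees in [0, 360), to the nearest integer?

226

Hue arc: Δh = 155 − 300 = -145° (|Δh| ≤ 180, already the shorter path).
H = 300 + 0.51 × (-145) = 226.05 → 226°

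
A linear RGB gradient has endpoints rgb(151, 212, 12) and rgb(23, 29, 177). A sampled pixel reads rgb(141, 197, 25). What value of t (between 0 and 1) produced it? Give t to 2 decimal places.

0.08

Invert the lerp on the G channel (largest span, 183): t = (197 − 212) / (29 − 212) = -15/-183 = 0.081967.
Check on R: (141 − 151)/(23 − 151) = 0.07812 ✓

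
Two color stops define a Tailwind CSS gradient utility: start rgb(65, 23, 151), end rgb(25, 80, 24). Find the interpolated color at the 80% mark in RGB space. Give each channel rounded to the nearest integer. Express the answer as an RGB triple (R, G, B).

(33, 69, 49)

80% corresponds to t = 0.8.
R = 65 + 0.8 × (25 − 65) = 65 + 0.8 × -40 = 33 → 33
G = 23 + 0.8 × (80 − 23) = 23 + 0.8 × 57 = 68.6 → 69
B = 151 + 0.8 × (24 − 151) = 151 + 0.8 × -127 = 49.4 → 49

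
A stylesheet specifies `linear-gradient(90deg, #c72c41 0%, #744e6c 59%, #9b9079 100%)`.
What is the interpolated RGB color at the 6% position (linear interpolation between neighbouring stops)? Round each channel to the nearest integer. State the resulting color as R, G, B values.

6% lies between the 0% and 59% stops, so the local fraction is t = (6 − 0)/(59 − 0) = 6/59 ≈ 0.1017.
#c72c41 → (199, 44, 65); #744e6c → (116, 78, 108).
R = 199 + 0.1017 × (116 − 199) = 190.559 → 191
G = 44 + 0.1017 × (78 − 44) = 47.458 → 47
B = 65 + 0.1017 × (108 − 65) = 69.373 → 69

(191, 47, 69)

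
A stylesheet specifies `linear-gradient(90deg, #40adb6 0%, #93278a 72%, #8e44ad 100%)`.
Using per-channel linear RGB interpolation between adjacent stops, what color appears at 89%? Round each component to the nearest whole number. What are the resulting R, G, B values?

(144, 57, 159)

89% lies between the 72% and 100% stops, so the local fraction is t = (89 − 72)/(100 − 72) = 17/28 ≈ 0.6071.
#93278a → (147, 39, 138); #8e44ad → (142, 68, 173).
R = 147 + 0.6071 × (142 − 147) = 143.964 → 144
G = 39 + 0.6071 × (68 − 39) = 56.606 → 57
B = 138 + 0.6071 × (173 − 138) = 159.249 → 159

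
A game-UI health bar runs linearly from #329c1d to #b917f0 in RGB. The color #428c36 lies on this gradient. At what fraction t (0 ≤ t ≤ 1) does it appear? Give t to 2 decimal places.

Invert the lerp on the B channel (largest span, 211): t = (54 − 29) / (240 − 29) = 25/211 = 0.11848.
Check on R: (66 − 50)/(185 − 50) = 0.1185 ✓

0.12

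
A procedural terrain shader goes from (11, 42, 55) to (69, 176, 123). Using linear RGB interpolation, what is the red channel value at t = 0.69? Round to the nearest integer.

R = 11 + 0.69 × (69 − 11) = 51.02 → 51

51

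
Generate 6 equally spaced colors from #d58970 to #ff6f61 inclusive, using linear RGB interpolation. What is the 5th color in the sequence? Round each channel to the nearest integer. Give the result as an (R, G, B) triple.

With 6 swatches and endpoints inclusive, swatch 5 sits at t = (5 − 1)/(6 − 1) = 4/5 ≈ 0.8.
#d58970 → (213, 137, 112); #ff6f61 → (255, 111, 97).
R = 213 + 0.8 × (255 − 213) = 246.6 → 247
G = 137 + 0.8 × (111 − 137) = 116.2 → 116
B = 112 + 0.8 × (97 − 112) = 100 → 100

(247, 116, 100)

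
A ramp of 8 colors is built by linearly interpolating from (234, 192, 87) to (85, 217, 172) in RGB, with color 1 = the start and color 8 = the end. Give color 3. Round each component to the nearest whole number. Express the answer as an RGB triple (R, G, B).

With 8 swatches and endpoints inclusive, swatch 3 sits at t = (3 − 1)/(8 − 1) = 2/7 ≈ 0.2857.
R = 234 + 0.2857 × (85 − 234) = 191.431 → 191
G = 192 + 0.2857 × (217 − 192) = 199.143 → 199
B = 87 + 0.2857 × (172 − 87) = 111.285 → 111

(191, 199, 111)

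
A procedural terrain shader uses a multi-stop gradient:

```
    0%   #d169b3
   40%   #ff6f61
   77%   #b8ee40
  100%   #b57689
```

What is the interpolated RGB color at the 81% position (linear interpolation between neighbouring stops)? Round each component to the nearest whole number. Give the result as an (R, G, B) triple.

81% lies between the 77% and 100% stops, so the local fraction is t = (81 − 77)/(100 − 77) = 4/23 ≈ 0.1739.
#b8ee40 → (184, 238, 64); #b57689 → (181, 118, 137).
R = 184 + 0.1739 × (181 − 184) = 183.478 → 183
G = 238 + 0.1739 × (118 − 238) = 217.132 → 217
B = 64 + 0.1739 × (137 − 64) = 76.695 → 77

(183, 217, 77)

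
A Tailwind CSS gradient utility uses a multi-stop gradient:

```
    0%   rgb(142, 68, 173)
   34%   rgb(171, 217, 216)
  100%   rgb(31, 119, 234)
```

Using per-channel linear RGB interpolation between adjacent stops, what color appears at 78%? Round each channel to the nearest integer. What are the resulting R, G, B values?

78% lies between the 34% and 100% stops, so the local fraction is t = (78 − 34)/(100 − 34) = 44/66 ≈ 0.6667.
R = 171 + 0.6667 × (31 − 171) = 77.662 → 78
G = 217 + 0.6667 × (119 − 217) = 151.663 → 152
B = 216 + 0.6667 × (234 − 216) = 228.001 → 228

(78, 152, 228)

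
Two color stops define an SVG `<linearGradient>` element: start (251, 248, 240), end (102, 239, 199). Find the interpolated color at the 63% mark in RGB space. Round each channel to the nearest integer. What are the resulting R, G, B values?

63% corresponds to t = 0.63.
R = 251 + 0.63 × (102 − 251) = 251 + 0.63 × -149 = 157.13 → 157
G = 248 + 0.63 × (239 − 248) = 248 + 0.63 × -9 = 242.33 → 242
B = 240 + 0.63 × (199 − 240) = 240 + 0.63 × -41 = 214.17 → 214
So the blended color is (157, 242, 214), about #9df2d6.

(157, 242, 214)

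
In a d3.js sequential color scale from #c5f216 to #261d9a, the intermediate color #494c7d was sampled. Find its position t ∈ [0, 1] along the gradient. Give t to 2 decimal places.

0.78

Invert the lerp on the G channel (largest span, 213): t = (76 − 242) / (29 − 242) = -166/-213 = 0.77934.
Check on R: (73 − 197)/(38 − 197) = 0.7799 ✓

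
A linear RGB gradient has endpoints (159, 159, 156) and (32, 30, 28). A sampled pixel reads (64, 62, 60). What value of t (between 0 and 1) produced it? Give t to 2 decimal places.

0.75

Invert the lerp on the G channel (largest span, 129): t = (62 − 159) / (30 − 159) = -97/-129 = 0.75194.
Check on R: (64 − 159)/(32 − 159) = 0.748 ✓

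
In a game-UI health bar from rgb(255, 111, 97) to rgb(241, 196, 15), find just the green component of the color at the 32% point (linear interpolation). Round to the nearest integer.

G = 111 + 0.32 × (196 − 111) = 138.2 → 138

138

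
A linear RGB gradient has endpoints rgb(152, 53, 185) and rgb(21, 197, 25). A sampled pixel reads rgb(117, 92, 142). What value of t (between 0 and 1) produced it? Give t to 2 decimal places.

0.27

Invert the lerp on the B channel (largest span, 160): t = (142 − 185) / (25 − 185) = -43/-160 = 0.26875.
Check on R: (117 − 152)/(21 − 152) = 0.2672 ✓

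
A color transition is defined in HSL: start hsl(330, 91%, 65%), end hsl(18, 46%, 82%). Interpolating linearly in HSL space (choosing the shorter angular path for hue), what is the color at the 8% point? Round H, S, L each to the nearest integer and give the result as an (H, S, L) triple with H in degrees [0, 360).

Hue: 18 − 330 = -312°, but |-312| > 180 so the shorter arc goes the other way: Δh = -312 + 360 = 48°.
H = 330 + 0.08 × (48) = 333.84 → 334°
S = 91 + 0.08 × (46 − 91) = 87.4 → 87%
L = 65 + 0.08 × (82 − 65) = 66.36 → 66%

(334, 87, 66)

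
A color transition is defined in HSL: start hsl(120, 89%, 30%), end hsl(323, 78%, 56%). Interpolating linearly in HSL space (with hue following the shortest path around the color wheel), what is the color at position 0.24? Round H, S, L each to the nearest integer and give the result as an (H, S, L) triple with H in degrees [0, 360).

(82, 86, 36)

Hue: 323 − 120 = 203°, but |203| > 180 so the shorter arc goes the other way: Δh = 203 − 360 = -157°.
H = 120 + 0.24 × (-157) = 82.32 → 82°
S = 89 + 0.24 × (78 − 89) = 86.36 → 86%
L = 30 + 0.24 × (56 − 30) = 36.24 → 36%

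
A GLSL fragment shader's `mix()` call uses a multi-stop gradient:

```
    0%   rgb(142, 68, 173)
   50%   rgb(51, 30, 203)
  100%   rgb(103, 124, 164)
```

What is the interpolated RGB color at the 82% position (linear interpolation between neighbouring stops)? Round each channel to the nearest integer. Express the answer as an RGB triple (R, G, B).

82% lies between the 50% and 100% stops, so the local fraction is t = (82 − 50)/(100 − 50) = 32/50 ≈ 0.64.
R = 51 + 0.64 × (103 − 51) = 84.28 → 84
G = 30 + 0.64 × (124 − 30) = 90.16 → 90
B = 203 + 0.64 × (164 − 203) = 178.04 → 178

(84, 90, 178)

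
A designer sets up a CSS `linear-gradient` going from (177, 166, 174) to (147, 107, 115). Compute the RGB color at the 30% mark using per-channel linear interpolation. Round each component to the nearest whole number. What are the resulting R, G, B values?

(168, 148, 156)

30% corresponds to t = 0.3.
R = 177 + 0.3 × (147 − 177) = 177 + 0.3 × -30 = 168 → 168
G = 166 + 0.3 × (107 − 166) = 166 + 0.3 × -59 = 148.3 → 148
B = 174 + 0.3 × (115 − 174) = 174 + 0.3 × -59 = 156.3 → 156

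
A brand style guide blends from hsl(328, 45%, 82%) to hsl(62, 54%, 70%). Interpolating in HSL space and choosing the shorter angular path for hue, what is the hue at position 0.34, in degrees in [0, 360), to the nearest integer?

Hue: 62 − 328 = -266°, but |-266| > 180 so the shorter arc goes the other way: Δh = -266 + 360 = 94°.
H = 328 + 0.34 × (94) = 359.96 → 360 → 360 mod 360 = 0°

0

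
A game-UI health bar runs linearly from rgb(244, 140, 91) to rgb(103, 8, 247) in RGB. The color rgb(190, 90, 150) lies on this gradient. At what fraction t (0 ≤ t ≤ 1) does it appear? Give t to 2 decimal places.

Invert the lerp on the B channel (largest span, 156): t = (150 − 91) / (247 − 91) = 59/156 = 0.37821.
Check on R: (190 − 244)/(103 − 244) = 0.383 ✓

0.38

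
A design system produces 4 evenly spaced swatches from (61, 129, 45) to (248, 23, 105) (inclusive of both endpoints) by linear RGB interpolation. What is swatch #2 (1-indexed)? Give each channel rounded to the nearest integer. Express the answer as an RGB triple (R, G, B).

(123, 94, 65)

With 4 swatches and endpoints inclusive, swatch 2 sits at t = (2 − 1)/(4 − 1) = 1/3 ≈ 0.3333.
R = 61 + 0.3333 × (248 − 61) = 123.327 → 123
G = 129 + 0.3333 × (23 − 129) = 93.67 → 94
B = 45 + 0.3333 × (105 − 45) = 64.998 → 65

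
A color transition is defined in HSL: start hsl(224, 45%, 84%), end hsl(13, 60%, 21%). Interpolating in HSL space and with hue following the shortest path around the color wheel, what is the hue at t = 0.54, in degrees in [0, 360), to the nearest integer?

304

Hue: 13 − 224 = -211°, but |-211| > 180 so the shorter arc goes the other way: Δh = -211 + 360 = 149°.
H = 224 + 0.54 × (149) = 304.46 → 304°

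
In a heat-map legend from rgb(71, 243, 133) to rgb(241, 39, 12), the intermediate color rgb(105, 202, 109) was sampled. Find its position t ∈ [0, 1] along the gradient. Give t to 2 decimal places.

0.20

Invert the lerp on the G channel (largest span, 204): t = (202 − 243) / (39 − 243) = -41/-204 = 0.20098.
Check on R: (105 − 71)/(241 − 71) = 0.2 ✓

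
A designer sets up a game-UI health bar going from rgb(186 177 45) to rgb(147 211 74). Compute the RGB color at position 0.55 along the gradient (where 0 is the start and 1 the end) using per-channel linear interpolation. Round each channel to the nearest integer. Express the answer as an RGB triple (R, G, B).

R = 186 + 0.55 × (147 − 186) = 186 + 0.55 × -39 = 164.55 → 165
G = 177 + 0.55 × (211 − 177) = 177 + 0.55 × 34 = 195.7 → 196
B = 45 + 0.55 × (74 − 45) = 45 + 0.55 × 29 = 60.95 → 61

(165, 196, 61)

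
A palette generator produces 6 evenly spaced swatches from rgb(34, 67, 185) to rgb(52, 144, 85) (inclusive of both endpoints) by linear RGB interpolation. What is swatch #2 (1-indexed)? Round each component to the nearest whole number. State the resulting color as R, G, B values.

With 6 swatches and endpoints inclusive, swatch 2 sits at t = (2 − 1)/(6 − 1) = 1/5 ≈ 0.2.
R = 34 + 0.2 × (52 − 34) = 37.6 → 38
G = 67 + 0.2 × (144 − 67) = 82.4 → 82
B = 185 + 0.2 × (85 − 185) = 165 → 165

(38, 82, 165)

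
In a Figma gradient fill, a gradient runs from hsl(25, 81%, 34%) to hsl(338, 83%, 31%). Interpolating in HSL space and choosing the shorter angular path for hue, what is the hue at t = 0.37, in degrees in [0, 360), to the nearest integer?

Hue: 338 − 25 = 313°, but |313| > 180 so the shorter arc goes the other way: Δh = 313 − 360 = -47°.
H = 25 + 0.37 × (-47) = 7.61 → 8°

8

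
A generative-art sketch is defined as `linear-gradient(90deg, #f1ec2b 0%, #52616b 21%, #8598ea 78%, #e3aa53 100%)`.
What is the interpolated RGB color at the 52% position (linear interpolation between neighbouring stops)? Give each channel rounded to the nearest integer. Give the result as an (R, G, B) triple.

52% lies between the 21% and 78% stops, so the local fraction is t = (52 − 21)/(78 − 21) = 31/57 ≈ 0.5439.
#52616b → (82, 97, 107); #8598ea → (133, 152, 234).
R = 82 + 0.5439 × (133 − 82) = 109.739 → 110
G = 97 + 0.5439 × (152 − 97) = 126.915 → 127
B = 107 + 0.5439 × (234 − 107) = 176.075 → 176

(110, 127, 176)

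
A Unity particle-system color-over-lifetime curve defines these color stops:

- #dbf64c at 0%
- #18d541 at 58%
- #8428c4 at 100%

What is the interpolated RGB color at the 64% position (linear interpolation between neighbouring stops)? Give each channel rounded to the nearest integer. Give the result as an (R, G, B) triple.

(39, 188, 84)

64% lies between the 58% and 100% stops, so the local fraction is t = (64 − 58)/(100 − 58) = 6/42 ≈ 0.1429.
#18d541 → (24, 213, 65); #8428c4 → (132, 40, 196).
R = 24 + 0.1429 × (132 − 24) = 39.433 → 39
G = 213 + 0.1429 × (40 − 213) = 188.278 → 188
B = 65 + 0.1429 × (196 − 65) = 83.72 → 84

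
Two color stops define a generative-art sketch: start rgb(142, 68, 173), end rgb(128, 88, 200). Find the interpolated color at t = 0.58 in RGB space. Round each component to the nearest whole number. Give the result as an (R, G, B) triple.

(134, 80, 189)

R = 142 + 0.58 × (128 − 142) = 142 + 0.58 × -14 = 133.88 → 134
G = 68 + 0.58 × (88 − 68) = 68 + 0.58 × 20 = 79.6 → 80
B = 173 + 0.58 × (200 − 173) = 173 + 0.58 × 27 = 188.66 → 189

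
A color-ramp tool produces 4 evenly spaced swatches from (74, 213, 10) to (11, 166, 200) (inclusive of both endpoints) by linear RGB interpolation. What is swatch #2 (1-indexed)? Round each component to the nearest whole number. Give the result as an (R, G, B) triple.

With 4 swatches and endpoints inclusive, swatch 2 sits at t = (2 − 1)/(4 − 1) = 1/3 ≈ 0.3333.
R = 74 + 0.3333 × (11 − 74) = 53.002 → 53
G = 213 + 0.3333 × (166 − 213) = 197.335 → 197
B = 10 + 0.3333 × (200 − 10) = 73.327 → 73

(53, 197, 73)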